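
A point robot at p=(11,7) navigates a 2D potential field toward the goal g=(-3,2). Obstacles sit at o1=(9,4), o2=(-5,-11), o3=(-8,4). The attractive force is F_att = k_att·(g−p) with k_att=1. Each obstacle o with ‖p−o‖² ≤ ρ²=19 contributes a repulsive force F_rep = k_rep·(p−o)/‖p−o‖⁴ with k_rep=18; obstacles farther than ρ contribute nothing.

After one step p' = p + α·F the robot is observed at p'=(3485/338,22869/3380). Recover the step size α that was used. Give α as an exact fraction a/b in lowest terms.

F_att = 1·(g−p) = 1·(-14,-5) = (-14.0000,-5.0000)
o1: d²=13 ≤ ρ²=19; F_rep = 18·(2,3)/13² = (0.2130,0.3195)
o2: d²=580 > ρ²=19 → inactive
o3: d²=370 > ρ²=19 → inactive
F = F_att + ΣF_rep = (-13.7870,-4.6805)
Δp = p'−p = (-0.6893,-0.2340); α = Δx/Fx = (-233/338) / (-2330/169) = 1/20
check: Δy/Fy = (-791/3380) / (-791/169) = 1/20 ✓

α = 1/20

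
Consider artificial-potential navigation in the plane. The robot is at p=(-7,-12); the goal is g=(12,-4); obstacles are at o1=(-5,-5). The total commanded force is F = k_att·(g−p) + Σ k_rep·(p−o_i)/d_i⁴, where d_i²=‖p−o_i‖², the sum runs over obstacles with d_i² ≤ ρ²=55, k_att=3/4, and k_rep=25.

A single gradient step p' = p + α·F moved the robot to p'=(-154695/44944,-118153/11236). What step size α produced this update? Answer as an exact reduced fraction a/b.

F_att = 3/4·(g−p) = 3/4·(19,8) = (14.2500,6.0000)
o1: d²=53 ≤ ρ²=55; F_rep = 25·(-2,-7)/53² = (-0.0178,-0.0623)
F = F_att + ΣF_rep = (14.2322,5.9377)
Δp = p'−p = (3.5581,1.4844); α = Δx/Fx = (159913/44944) / (159913/11236) = 1/4
check: Δy/Fy = (16679/11236) / (16679/2809) = 1/4 ✓

α = 1/4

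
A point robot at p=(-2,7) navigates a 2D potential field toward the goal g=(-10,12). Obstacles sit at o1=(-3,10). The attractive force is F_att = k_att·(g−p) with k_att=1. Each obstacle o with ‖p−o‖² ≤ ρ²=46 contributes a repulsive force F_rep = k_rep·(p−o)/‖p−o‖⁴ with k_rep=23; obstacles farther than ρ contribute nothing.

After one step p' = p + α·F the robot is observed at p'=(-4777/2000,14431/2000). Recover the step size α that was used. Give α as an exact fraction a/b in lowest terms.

F_att = 1·(g−p) = 1·(-8,5) = (-8.0000,5.0000)
o1: d²=10 ≤ ρ²=46; F_rep = 23·(1,-3)/10² = (0.2300,-0.6900)
F = F_att + ΣF_rep = (-7.7700,4.3100)
Δp = p'−p = (-0.3885,0.2155); α = Δx/Fx = (-777/2000) / (-777/100) = 1/20
check: Δy/Fy = (431/2000) / (431/100) = 1/20 ✓

α = 1/20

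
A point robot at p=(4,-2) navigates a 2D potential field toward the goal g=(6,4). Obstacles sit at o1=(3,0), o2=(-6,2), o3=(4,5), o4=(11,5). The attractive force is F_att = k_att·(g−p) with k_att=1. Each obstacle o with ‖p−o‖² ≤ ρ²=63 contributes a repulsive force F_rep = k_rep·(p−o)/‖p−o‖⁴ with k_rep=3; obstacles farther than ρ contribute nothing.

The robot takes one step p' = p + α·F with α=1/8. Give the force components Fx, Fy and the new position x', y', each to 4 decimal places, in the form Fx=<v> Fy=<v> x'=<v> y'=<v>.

Fx=2.1200 Fy=5.7513 x'=4.2650 y'=-1.2811

F_att = 1·(g−p) = 1·(2,6) = (2.0000,6.0000)
o1: d²=5 ≤ ρ²=63; F_rep = 3·(1,-2)/5² = (0.1200,-0.2400)
o2: d²=116 > ρ²=63 → inactive
o3: d²=49 ≤ ρ²=63; F_rep = 3·(0,-7)/49² = (0.0000,-0.0087)
o4: d²=98 > ρ²=63 → inactive
F = F_att + ΣF_rep = (2.1200,5.7513)
p' = p + 1/8·F = (4.2650,-1.2811)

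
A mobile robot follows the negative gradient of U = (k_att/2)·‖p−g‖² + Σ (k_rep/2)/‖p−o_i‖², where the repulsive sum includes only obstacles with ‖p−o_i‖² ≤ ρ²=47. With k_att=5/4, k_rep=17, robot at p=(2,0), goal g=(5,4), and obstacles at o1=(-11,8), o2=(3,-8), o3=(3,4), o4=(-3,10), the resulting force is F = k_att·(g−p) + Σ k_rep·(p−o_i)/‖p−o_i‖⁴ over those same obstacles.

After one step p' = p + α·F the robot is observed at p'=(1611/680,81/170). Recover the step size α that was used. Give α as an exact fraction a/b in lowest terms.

α = 1/10

F_att = 5/4·(g−p) = 5/4·(3,4) = (3.7500,5.0000)
o1: d²=233 > ρ²=47 → inactive
o2: d²=65 > ρ²=47 → inactive
o3: d²=17 ≤ ρ²=47; F_rep = 17·(-1,-4)/17² = (-0.0588,-0.2353)
o4: d²=125 > ρ²=47 → inactive
F = F_att + ΣF_rep = (3.6912,4.7647)
Δp = p'−p = (0.3691,0.4765); α = Δx/Fx = (251/680) / (251/68) = 1/10
check: Δy/Fy = (81/170) / (81/17) = 1/10 ✓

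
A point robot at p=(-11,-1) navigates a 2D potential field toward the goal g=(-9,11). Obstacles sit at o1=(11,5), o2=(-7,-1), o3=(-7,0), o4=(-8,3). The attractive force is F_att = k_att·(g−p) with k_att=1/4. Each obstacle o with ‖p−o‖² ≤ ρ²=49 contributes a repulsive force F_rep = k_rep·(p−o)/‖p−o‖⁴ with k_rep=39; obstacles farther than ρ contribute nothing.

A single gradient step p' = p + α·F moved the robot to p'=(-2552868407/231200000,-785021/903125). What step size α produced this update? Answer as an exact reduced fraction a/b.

F_att = 1/4·(g−p) = 1/4·(2,12) = (0.5000,3.0000)
o1: d²=520 > ρ²=49 → inactive
o2: d²=16 ≤ ρ²=49; F_rep = 39·(-4,0)/16² = (-0.6094,0.0000)
o3: d²=17 ≤ ρ²=49; F_rep = 39·(-4,-1)/17² = (-0.5398,-0.1349)
o4: d²=25 ≤ ρ²=49; F_rep = 39·(-3,-4)/25² = (-0.1872,-0.2496)
F = F_att + ΣF_rep = (-0.8364,2.6155)
Δp = p'−p = (-0.0418,0.1308); α = Δx/Fx = (-9668407/231200000) / (-9668407/11560000) = 1/20
check: Δy/Fy = (118104/903125) / (472416/180625) = 1/20 ✓

α = 1/20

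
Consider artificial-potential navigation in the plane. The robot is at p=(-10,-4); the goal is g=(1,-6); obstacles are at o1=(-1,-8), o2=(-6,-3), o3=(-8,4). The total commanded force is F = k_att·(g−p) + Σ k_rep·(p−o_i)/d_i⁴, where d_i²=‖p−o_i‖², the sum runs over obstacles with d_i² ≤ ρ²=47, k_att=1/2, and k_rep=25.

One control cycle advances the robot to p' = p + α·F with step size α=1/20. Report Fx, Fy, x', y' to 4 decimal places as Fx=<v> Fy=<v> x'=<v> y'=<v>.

Fx=5.1540 Fy=-1.0865 x'=-9.7423 y'=-4.0543

F_att = 1/2·(g−p) = 1/2·(11,-2) = (5.5000,-1.0000)
o1: d²=97 > ρ²=47 → inactive
o2: d²=17 ≤ ρ²=47; F_rep = 25·(-4,-1)/17² = (-0.3460,-0.0865)
o3: d²=68 > ρ²=47 → inactive
F = F_att + ΣF_rep = (5.1540,-1.0865)
p' = p + 1/20·F = (-9.7423,-4.0543)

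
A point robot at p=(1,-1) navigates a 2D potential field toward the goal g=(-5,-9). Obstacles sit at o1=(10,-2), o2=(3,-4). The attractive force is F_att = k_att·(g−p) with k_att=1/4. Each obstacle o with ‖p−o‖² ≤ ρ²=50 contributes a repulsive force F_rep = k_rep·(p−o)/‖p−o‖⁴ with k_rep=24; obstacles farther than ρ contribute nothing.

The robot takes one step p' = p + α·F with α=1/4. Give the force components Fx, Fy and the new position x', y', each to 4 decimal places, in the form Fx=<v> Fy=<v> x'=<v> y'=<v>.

Fx=-1.7840 Fy=-1.5740 x'=0.5540 y'=-1.3935

F_att = 1/4·(g−p) = 1/4·(-6,-8) = (-1.5000,-2.0000)
o1: d²=82 > ρ²=50 → inactive
o2: d²=13 ≤ ρ²=50; F_rep = 24·(-2,3)/13² = (-0.2840,0.4260)
F = F_att + ΣF_rep = (-1.7840,-1.5740)
p' = p + 1/4·F = (0.5540,-1.3935)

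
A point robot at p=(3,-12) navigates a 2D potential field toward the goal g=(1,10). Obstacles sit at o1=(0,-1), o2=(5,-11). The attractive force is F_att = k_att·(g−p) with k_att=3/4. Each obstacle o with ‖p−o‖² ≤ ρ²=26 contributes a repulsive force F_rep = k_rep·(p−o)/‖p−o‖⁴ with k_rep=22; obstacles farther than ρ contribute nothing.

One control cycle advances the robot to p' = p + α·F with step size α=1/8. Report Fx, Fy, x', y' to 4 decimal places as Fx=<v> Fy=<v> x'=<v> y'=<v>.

F_att = 3/4·(g−p) = 3/4·(-2,22) = (-1.5000,16.5000)
o1: d²=130 > ρ²=26 → inactive
o2: d²=5 ≤ ρ²=26; F_rep = 22·(-2,-1)/5² = (-1.7600,-0.8800)
F = F_att + ΣF_rep = (-3.2600,15.6200)
p' = p + 1/8·F = (2.5925,-10.0475)

Fx=-3.2600 Fy=15.6200 x'=2.5925 y'=-10.0475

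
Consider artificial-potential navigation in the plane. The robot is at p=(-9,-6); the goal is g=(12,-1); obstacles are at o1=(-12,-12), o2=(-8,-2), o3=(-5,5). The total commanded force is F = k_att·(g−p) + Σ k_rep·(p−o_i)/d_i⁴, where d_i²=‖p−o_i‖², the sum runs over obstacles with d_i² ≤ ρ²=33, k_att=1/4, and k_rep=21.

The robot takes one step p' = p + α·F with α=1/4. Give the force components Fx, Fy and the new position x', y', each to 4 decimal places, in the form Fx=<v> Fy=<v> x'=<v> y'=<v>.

Fx=5.1773 Fy=0.9593 x'=-7.7057 y'=-5.7602

F_att = 1/4·(g−p) = 1/4·(21,5) = (5.2500,1.2500)
o1: d²=45 > ρ²=33 → inactive
o2: d²=17 ≤ ρ²=33; F_rep = 21·(-1,-4)/17² = (-0.0727,-0.2907)
o3: d²=137 > ρ²=33 → inactive
F = F_att + ΣF_rep = (5.1773,0.9593)
p' = p + 1/4·F = (-7.7057,-5.7602)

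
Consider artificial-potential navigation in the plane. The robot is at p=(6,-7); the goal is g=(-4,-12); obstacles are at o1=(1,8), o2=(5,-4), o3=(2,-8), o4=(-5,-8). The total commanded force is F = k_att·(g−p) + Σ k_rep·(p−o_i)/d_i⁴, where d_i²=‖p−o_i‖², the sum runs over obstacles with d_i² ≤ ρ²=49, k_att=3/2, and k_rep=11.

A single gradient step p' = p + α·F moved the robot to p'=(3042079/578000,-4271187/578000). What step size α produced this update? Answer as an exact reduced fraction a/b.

F_att = 3/2·(g−p) = 3/2·(-10,-5) = (-15.0000,-7.5000)
o1: d²=250 > ρ²=49 → inactive
o2: d²=10 ≤ ρ²=49; F_rep = 11·(1,-3)/10² = (0.1100,-0.3300)
o3: d²=17 ≤ ρ²=49; F_rep = 11·(4,1)/17² = (0.1522,0.0381)
o4: d²=122 > ρ²=49 → inactive
F = F_att + ΣF_rep = (-14.7378,-7.7919)
Δp = p'−p = (-0.7369,-0.3896); α = Δx/Fx = (-425921/578000) / (-425921/28900) = 1/20
check: Δy/Fy = (-225187/578000) / (-225187/28900) = 1/20 ✓

α = 1/20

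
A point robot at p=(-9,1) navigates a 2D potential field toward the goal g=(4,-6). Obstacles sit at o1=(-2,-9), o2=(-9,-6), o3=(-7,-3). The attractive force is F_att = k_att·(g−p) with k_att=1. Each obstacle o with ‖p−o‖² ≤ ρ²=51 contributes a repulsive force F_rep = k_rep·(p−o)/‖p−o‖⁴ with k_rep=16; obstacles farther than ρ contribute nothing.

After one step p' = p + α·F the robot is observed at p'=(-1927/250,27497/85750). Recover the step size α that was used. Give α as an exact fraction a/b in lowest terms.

F_att = 1·(g−p) = 1·(13,-7) = (13.0000,-7.0000)
o1: d²=149 > ρ²=51 → inactive
o2: d²=49 ≤ ρ²=51; F_rep = 16·(0,7)/49² = (0.0000,0.0466)
o3: d²=20 ≤ ρ²=51; F_rep = 16·(-2,4)/20² = (-0.0800,0.1600)
F = F_att + ΣF_rep = (12.9200,-6.7934)
Δp = p'−p = (1.2920,-0.6793); α = Δx/Fx = (323/250) / (323/25) = 1/10
check: Δy/Fy = (-58253/85750) / (-58253/8575) = 1/10 ✓

α = 1/10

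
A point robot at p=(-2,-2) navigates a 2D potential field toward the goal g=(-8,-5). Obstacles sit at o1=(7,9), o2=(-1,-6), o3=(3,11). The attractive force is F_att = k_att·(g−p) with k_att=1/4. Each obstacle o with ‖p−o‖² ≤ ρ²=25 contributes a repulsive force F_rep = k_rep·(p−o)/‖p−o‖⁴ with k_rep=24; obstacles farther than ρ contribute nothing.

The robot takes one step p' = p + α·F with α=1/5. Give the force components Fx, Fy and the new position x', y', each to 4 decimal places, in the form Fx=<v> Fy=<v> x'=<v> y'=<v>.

F_att = 1/4·(g−p) = 1/4·(-6,-3) = (-1.5000,-0.7500)
o1: d²=202 > ρ²=25 → inactive
o2: d²=17 ≤ ρ²=25; F_rep = 24·(-1,4)/17² = (-0.0830,0.3322)
o3: d²=194 > ρ²=25 → inactive
F = F_att + ΣF_rep = (-1.5830,-0.4178)
p' = p + 1/5·F = (-2.3166,-2.0836)

Fx=-1.5830 Fy=-0.4178 x'=-2.3166 y'=-2.0836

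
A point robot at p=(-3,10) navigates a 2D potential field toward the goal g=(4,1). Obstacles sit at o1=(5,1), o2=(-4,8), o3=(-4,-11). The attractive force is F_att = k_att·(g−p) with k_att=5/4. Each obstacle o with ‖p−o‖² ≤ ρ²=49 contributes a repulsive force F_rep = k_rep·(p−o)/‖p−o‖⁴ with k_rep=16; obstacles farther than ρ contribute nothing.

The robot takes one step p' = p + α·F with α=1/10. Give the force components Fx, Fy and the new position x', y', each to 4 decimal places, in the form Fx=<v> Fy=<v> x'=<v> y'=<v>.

F_att = 5/4·(g−p) = 5/4·(7,-9) = (8.7500,-11.2500)
o1: d²=145 > ρ²=49 → inactive
o2: d²=5 ≤ ρ²=49; F_rep = 16·(1,2)/5² = (0.6400,1.2800)
o3: d²=442 > ρ²=49 → inactive
F = F_att + ΣF_rep = (9.3900,-9.9700)
p' = p + 1/10·F = (-2.0610,9.0030)

Fx=9.3900 Fy=-9.9700 x'=-2.0610 y'=9.0030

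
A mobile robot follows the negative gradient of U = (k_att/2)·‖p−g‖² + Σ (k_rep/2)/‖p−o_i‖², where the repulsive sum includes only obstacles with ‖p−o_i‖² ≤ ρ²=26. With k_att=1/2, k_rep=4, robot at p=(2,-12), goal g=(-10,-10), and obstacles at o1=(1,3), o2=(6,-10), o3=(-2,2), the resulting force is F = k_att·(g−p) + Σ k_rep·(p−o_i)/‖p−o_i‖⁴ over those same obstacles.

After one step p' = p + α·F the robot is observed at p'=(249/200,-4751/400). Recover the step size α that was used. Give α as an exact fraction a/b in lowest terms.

F_att = 1/2·(g−p) = 1/2·(-12,2) = (-6.0000,1.0000)
o1: d²=226 > ρ²=26 → inactive
o2: d²=20 ≤ ρ²=26; F_rep = 4·(-4,-2)/20² = (-0.0400,-0.0200)
o3: d²=212 > ρ²=26 → inactive
F = F_att + ΣF_rep = (-6.0400,0.9800)
Δp = p'−p = (-0.7550,0.1225); α = Δx/Fx = (-151/200) / (-151/25) = 1/8
check: Δy/Fy = (49/400) / (49/50) = 1/8 ✓

α = 1/8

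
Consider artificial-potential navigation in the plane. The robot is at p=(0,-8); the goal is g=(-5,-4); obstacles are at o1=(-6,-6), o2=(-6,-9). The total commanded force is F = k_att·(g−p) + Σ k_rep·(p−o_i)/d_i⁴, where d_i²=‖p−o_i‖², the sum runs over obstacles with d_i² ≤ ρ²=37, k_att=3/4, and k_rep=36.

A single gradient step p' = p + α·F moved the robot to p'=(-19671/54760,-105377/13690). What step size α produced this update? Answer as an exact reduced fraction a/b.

α = 1/10

F_att = 3/4·(g−p) = 3/4·(-5,4) = (-3.7500,3.0000)
o1: d²=40 > ρ²=37 → inactive
o2: d²=37 ≤ ρ²=37; F_rep = 36·(6,1)/37² = (0.1578,0.0263)
F = F_att + ΣF_rep = (-3.5922,3.0263)
Δp = p'−p = (-0.3592,0.3026); α = Δx/Fx = (-19671/54760) / (-19671/5476) = 1/10
check: Δy/Fy = (4143/13690) / (4143/1369) = 1/10 ✓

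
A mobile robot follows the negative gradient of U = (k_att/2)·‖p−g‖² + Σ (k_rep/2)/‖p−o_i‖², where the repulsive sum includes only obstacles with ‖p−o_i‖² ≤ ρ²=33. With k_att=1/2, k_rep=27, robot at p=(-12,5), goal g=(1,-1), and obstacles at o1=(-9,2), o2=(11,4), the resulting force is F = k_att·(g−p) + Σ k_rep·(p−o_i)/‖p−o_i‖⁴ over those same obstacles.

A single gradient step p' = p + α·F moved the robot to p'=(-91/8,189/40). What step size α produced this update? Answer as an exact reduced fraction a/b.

α = 1/10

F_att = 1/2·(g−p) = 1/2·(13,-6) = (6.5000,-3.0000)
o1: d²=18 ≤ ρ²=33; F_rep = 27·(-3,3)/18² = (-0.2500,0.2500)
o2: d²=530 > ρ²=33 → inactive
F = F_att + ΣF_rep = (6.2500,-2.7500)
Δp = p'−p = (0.6250,-0.2750); α = Δx/Fx = (5/8) / (25/4) = 1/10
check: Δy/Fy = (-11/40) / (-11/4) = 1/10 ✓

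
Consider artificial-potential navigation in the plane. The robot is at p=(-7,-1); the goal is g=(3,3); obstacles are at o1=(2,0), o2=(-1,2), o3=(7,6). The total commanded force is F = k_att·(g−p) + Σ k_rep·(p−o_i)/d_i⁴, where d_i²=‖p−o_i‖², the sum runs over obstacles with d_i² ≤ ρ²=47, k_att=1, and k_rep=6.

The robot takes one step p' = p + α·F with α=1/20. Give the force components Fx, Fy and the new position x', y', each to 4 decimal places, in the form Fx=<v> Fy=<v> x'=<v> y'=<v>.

Fx=9.9822 Fy=3.9911 x'=-6.5009 y'=-0.8004

F_att = 1·(g−p) = 1·(10,4) = (10.0000,4.0000)
o1: d²=82 > ρ²=47 → inactive
o2: d²=45 ≤ ρ²=47; F_rep = 6·(-6,-3)/45² = (-0.0178,-0.0089)
o3: d²=245 > ρ²=47 → inactive
F = F_att + ΣF_rep = (9.9822,3.9911)
p' = p + 1/20·F = (-6.5009,-0.8004)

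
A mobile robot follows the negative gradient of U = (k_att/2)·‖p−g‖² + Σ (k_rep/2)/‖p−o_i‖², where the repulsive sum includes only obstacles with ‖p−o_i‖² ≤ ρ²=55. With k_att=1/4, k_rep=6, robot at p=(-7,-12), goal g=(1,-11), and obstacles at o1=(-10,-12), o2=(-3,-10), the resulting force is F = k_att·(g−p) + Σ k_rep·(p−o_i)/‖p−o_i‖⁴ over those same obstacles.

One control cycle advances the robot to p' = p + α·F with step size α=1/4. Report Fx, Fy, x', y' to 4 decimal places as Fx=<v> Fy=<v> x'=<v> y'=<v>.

F_att = 1/4·(g−p) = 1/4·(8,1) = (2.0000,0.2500)
o1: d²=9 ≤ ρ²=55; F_rep = 6·(3,0)/9² = (0.2222,0.0000)
o2: d²=20 ≤ ρ²=55; F_rep = 6·(-4,-2)/20² = (-0.0600,-0.0300)
F = F_att + ΣF_rep = (2.1622,0.2200)
p' = p + 1/4·F = (-6.4594,-11.9450)

Fx=2.1622 Fy=0.2200 x'=-6.4594 y'=-11.9450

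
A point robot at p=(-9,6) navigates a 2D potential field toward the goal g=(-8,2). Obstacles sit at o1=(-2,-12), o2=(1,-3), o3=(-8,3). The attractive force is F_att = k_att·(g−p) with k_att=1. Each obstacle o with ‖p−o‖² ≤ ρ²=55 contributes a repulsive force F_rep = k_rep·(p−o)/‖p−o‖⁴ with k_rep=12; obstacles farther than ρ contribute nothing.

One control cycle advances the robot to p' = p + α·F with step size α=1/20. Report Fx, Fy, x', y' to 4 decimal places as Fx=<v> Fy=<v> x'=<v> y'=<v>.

F_att = 1·(g−p) = 1·(1,-4) = (1.0000,-4.0000)
o1: d²=373 > ρ²=55 → inactive
o2: d²=181 > ρ²=55 → inactive
o3: d²=10 ≤ ρ²=55; F_rep = 12·(-1,3)/10² = (-0.1200,0.3600)
F = F_att + ΣF_rep = (0.8800,-3.6400)
p' = p + 1/20·F = (-8.9560,5.8180)

Fx=0.8800 Fy=-3.6400 x'=-8.9560 y'=5.8180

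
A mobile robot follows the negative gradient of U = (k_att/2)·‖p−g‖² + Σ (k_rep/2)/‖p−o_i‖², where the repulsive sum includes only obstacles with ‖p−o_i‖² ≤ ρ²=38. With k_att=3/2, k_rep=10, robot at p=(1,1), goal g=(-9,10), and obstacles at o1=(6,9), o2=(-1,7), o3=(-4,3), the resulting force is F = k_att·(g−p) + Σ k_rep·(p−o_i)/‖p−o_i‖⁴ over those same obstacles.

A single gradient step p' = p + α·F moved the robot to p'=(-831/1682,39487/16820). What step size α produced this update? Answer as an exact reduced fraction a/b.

F_att = 3/2·(g−p) = 3/2·(-10,9) = (-15.0000,13.5000)
o1: d²=89 > ρ²=38 → inactive
o2: d²=40 > ρ²=38 → inactive
o3: d²=29 ≤ ρ²=38; F_rep = 10·(5,-2)/29² = (0.0595,-0.0238)
F = F_att + ΣF_rep = (-14.9405,13.4762)
Δp = p'−p = (-1.4941,1.3476); α = Δx/Fx = (-2513/1682) / (-12565/841) = 1/10
check: Δy/Fy = (22667/16820) / (22667/1682) = 1/10 ✓

α = 1/10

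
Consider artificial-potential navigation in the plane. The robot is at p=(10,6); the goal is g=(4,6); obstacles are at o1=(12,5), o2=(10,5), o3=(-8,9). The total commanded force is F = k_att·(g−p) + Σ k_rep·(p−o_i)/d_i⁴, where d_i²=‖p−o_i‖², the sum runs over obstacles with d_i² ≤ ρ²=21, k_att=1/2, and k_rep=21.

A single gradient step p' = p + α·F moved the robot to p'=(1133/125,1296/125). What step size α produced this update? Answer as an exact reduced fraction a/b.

F_att = 1/2·(g−p) = 1/2·(-6,0) = (-3.0000,0.0000)
o1: d²=5 ≤ ρ²=21; F_rep = 21·(-2,1)/5² = (-1.6800,0.8400)
o2: d²=1 ≤ ρ²=21; F_rep = 21·(0,1)/1² = (0.0000,21.0000)
o3: d²=333 > ρ²=21 → inactive
F = F_att + ΣF_rep = (-4.6800,21.8400)
Δp = p'−p = (-0.9360,4.3680); α = Δx/Fx = (-117/125) / (-117/25) = 1/5
check: Δy/Fy = (546/125) / (546/25) = 1/5 ✓

α = 1/5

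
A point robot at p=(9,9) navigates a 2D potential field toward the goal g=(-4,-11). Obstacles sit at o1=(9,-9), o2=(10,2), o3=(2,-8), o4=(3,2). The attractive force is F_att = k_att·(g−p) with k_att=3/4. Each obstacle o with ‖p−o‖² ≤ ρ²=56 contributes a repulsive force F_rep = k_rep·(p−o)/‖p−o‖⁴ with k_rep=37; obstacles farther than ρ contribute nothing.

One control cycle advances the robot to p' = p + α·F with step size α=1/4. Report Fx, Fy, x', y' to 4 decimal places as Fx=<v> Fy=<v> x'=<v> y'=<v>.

Fx=-9.7648 Fy=-14.8964 x'=6.5588 y'=5.2759

F_att = 3/4·(g−p) = 3/4·(-13,-20) = (-9.7500,-15.0000)
o1: d²=324 > ρ²=56 → inactive
o2: d²=50 ≤ ρ²=56; F_rep = 37·(-1,7)/50² = (-0.0148,0.1036)
o3: d²=338 > ρ²=56 → inactive
o4: d²=85 > ρ²=56 → inactive
F = F_att + ΣF_rep = (-9.7648,-14.8964)
p' = p + 1/4·F = (6.5588,5.2759)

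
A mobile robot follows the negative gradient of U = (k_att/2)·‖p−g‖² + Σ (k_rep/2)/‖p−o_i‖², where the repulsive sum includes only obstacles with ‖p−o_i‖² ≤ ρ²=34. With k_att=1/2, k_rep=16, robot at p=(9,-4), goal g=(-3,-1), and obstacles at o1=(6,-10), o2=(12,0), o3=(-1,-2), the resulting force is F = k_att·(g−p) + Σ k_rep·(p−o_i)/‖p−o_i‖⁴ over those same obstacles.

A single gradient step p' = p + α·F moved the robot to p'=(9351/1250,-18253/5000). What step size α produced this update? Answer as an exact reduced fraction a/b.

F_att = 1/2·(g−p) = 1/2·(-12,3) = (-6.0000,1.5000)
o1: d²=45 > ρ²=34 → inactive
o2: d²=25 ≤ ρ²=34; F_rep = 16·(-3,-4)/25² = (-0.0768,-0.1024)
o3: d²=104 > ρ²=34 → inactive
F = F_att + ΣF_rep = (-6.0768,1.3976)
Δp = p'−p = (-1.5192,0.3494); α = Δx/Fx = (-1899/1250) / (-3798/625) = 1/4
check: Δy/Fy = (1747/5000) / (1747/1250) = 1/4 ✓

α = 1/4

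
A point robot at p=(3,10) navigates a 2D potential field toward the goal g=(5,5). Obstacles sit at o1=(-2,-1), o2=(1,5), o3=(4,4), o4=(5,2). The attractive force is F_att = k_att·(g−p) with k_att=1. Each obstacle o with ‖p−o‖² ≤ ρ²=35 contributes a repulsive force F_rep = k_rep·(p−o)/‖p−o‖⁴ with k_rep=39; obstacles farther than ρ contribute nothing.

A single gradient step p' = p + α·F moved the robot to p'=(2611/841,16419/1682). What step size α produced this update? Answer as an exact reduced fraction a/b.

F_att = 1·(g−p) = 1·(2,-5) = (2.0000,-5.0000)
o1: d²=146 > ρ²=35 → inactive
o2: d²=29 ≤ ρ²=35; F_rep = 39·(2,5)/29² = (0.0927,0.2319)
o3: d²=37 > ρ²=35 → inactive
o4: d²=68 > ρ²=35 → inactive
F = F_att + ΣF_rep = (2.0927,-4.7681)
Δp = p'−p = (0.1046,-0.2384); α = Δx/Fx = (88/841) / (1760/841) = 1/20
check: Δy/Fy = (-401/1682) / (-4010/841) = 1/20 ✓

α = 1/20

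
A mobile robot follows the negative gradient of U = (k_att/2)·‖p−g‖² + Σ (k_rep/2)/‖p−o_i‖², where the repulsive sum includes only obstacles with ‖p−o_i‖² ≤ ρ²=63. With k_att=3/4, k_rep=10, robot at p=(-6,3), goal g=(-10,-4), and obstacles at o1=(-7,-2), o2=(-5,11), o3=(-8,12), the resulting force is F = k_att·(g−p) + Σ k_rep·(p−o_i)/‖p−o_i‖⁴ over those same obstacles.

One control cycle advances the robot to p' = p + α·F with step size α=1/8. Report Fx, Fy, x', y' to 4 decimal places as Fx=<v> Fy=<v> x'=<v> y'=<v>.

Fx=-2.9852 Fy=-5.1760 x'=-6.3732 y'=2.3530

F_att = 3/4·(g−p) = 3/4·(-4,-7) = (-3.0000,-5.2500)
o1: d²=26 ≤ ρ²=63; F_rep = 10·(1,5)/26² = (0.0148,0.0740)
o2: d²=65 > ρ²=63 → inactive
o3: d²=85 > ρ²=63 → inactive
F = F_att + ΣF_rep = (-2.9852,-5.1760)
p' = p + 1/8·F = (-6.3732,2.3530)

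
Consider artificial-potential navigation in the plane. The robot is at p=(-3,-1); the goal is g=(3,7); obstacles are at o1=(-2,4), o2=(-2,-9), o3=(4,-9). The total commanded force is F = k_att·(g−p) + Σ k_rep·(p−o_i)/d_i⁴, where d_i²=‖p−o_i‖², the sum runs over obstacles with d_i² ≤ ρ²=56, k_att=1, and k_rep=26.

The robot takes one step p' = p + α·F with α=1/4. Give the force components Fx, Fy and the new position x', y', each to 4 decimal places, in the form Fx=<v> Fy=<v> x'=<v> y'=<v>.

Fx=5.9615 Fy=7.8077 x'=-1.5096 y'=0.9519

F_att = 1·(g−p) = 1·(6,8) = (6.0000,8.0000)
o1: d²=26 ≤ ρ²=56; F_rep = 26·(-1,-5)/26² = (-0.0385,-0.1923)
o2: d²=65 > ρ²=56 → inactive
o3: d²=113 > ρ²=56 → inactive
F = F_att + ΣF_rep = (5.9615,7.8077)
p' = p + 1/4·F = (-1.5096,0.9519)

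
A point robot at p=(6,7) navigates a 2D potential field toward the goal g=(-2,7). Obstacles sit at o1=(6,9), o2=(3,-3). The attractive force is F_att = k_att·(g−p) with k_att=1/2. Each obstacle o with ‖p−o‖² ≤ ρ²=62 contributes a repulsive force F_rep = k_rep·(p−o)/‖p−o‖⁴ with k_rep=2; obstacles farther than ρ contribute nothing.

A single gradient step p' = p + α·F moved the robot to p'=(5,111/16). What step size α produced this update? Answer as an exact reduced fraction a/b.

α = 1/4

F_att = 1/2·(g−p) = 1/2·(-8,0) = (-4.0000,0.0000)
o1: d²=4 ≤ ρ²=62; F_rep = 2·(0,-2)/4² = (0.0000,-0.2500)
o2: d²=109 > ρ²=62 → inactive
F = F_att + ΣF_rep = (-4.0000,-0.2500)
Δp = p'−p = (-1.0000,-0.0625); α = Δx/Fx = (-1) / (-4) = 1/4
check: Δy/Fy = (-1/16) / (-1/4) = 1/4 ✓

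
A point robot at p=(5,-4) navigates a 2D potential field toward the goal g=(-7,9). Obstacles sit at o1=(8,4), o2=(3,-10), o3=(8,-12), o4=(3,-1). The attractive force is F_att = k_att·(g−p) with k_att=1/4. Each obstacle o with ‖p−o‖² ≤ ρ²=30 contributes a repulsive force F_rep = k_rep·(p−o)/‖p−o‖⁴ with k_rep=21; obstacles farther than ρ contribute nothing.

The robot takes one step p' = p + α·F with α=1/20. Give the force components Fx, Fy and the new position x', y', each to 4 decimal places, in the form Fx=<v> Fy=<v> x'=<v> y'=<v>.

Fx=-2.7515 Fy=2.8772 x'=4.8624 y'=-3.8561

F_att = 1/4·(g−p) = 1/4·(-12,13) = (-3.0000,3.2500)
o1: d²=73 > ρ²=30 → inactive
o2: d²=40 > ρ²=30 → inactive
o3: d²=73 > ρ²=30 → inactive
o4: d²=13 ≤ ρ²=30; F_rep = 21·(2,-3)/13² = (0.2485,-0.3728)
F = F_att + ΣF_rep = (-2.7515,2.8772)
p' = p + 1/20·F = (4.8624,-3.8561)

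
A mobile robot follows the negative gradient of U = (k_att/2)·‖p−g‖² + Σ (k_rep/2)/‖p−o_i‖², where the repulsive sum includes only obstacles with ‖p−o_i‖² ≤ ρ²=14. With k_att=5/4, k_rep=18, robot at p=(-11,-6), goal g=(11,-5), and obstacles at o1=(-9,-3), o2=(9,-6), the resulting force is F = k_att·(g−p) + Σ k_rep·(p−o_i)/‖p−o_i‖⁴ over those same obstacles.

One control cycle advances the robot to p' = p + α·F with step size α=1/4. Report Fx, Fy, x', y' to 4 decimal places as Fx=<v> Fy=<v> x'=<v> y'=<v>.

Fx=27.2870 Fy=0.9305 x'=-4.1783 y'=-5.7674

F_att = 5/4·(g−p) = 5/4·(22,1) = (27.5000,1.2500)
o1: d²=13 ≤ ρ²=14; F_rep = 18·(-2,-3)/13² = (-0.2130,-0.3195)
o2: d²=400 > ρ²=14 → inactive
F = F_att + ΣF_rep = (27.2870,0.9305)
p' = p + 1/4·F = (-4.1783,-5.7674)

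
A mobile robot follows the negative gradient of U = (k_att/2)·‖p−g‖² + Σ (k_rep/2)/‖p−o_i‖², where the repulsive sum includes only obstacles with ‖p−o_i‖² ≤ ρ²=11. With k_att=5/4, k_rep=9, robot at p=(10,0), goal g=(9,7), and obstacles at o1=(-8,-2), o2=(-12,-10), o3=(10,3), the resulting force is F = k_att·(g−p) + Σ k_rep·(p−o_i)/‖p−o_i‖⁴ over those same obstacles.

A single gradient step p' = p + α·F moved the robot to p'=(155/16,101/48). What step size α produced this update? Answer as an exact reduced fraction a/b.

F_att = 5/4·(g−p) = 5/4·(-1,7) = (-1.2500,8.7500)
o1: d²=328 > ρ²=11 → inactive
o2: d²=584 > ρ²=11 → inactive
o3: d²=9 ≤ ρ²=11; F_rep = 9·(0,-3)/9² = (0.0000,-0.3333)
F = F_att + ΣF_rep = (-1.2500,8.4167)
Δp = p'−p = (-0.3125,2.1042); α = Δx/Fx = (-5/16) / (-5/4) = 1/4
check: Δy/Fy = (101/48) / (101/12) = 1/4 ✓

α = 1/4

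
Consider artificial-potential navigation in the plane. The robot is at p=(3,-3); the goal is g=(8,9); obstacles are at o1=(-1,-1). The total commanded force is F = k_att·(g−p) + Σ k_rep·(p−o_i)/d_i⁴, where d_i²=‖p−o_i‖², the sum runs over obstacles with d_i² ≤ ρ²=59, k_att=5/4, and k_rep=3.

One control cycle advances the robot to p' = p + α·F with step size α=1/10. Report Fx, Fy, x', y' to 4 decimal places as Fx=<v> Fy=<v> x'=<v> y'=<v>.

Fx=6.2800 Fy=14.9850 x'=3.6280 y'=-1.5015

F_att = 5/4·(g−p) = 5/4·(5,12) = (6.2500,15.0000)
o1: d²=20 ≤ ρ²=59; F_rep = 3·(4,-2)/20² = (0.0300,-0.0150)
F = F_att + ΣF_rep = (6.2800,14.9850)
p' = p + 1/10·F = (3.6280,-1.5015)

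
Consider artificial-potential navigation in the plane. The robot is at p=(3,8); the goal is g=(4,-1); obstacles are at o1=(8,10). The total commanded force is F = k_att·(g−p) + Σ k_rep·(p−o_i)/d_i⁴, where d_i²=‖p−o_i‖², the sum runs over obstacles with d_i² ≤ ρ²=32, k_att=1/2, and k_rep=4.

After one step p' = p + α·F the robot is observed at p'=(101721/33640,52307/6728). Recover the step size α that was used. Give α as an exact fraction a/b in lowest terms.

α = 1/20

F_att = 1/2·(g−p) = 1/2·(1,-9) = (0.5000,-4.5000)
o1: d²=29 ≤ ρ²=32; F_rep = 4·(-5,-2)/29² = (-0.0238,-0.0095)
F = F_att + ΣF_rep = (0.4762,-4.5095)
Δp = p'−p = (0.0238,-0.2255); α = Δx/Fx = (801/33640) / (801/1682) = 1/20
check: Δy/Fy = (-1517/6728) / (-7585/1682) = 1/20 ✓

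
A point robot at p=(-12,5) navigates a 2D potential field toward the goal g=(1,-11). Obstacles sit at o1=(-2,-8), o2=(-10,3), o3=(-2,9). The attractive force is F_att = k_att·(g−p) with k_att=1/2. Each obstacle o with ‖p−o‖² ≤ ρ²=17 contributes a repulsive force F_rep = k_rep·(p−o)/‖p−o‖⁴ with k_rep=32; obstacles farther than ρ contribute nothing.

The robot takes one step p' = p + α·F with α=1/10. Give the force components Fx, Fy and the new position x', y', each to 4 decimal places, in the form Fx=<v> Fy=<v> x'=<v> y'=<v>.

F_att = 1/2·(g−p) = 1/2·(13,-16) = (6.5000,-8.0000)
o1: d²=269 > ρ²=17 → inactive
o2: d²=8 ≤ ρ²=17; F_rep = 32·(-2,2)/8² = (-1.0000,1.0000)
o3: d²=116 > ρ²=17 → inactive
F = F_att + ΣF_rep = (5.5000,-7.0000)
p' = p + 1/10·F = (-11.4500,4.3000)

Fx=5.5000 Fy=-7.0000 x'=-11.4500 y'=4.3000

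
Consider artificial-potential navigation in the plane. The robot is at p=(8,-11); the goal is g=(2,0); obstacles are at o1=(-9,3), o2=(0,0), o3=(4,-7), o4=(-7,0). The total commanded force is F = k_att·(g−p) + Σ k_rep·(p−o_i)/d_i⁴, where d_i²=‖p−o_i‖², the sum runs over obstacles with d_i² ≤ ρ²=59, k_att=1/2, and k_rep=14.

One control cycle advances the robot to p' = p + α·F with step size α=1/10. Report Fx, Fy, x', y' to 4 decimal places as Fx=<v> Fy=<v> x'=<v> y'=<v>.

Fx=-2.9453 Fy=5.4453 x'=7.7055 y'=-10.4555

F_att = 1/2·(g−p) = 1/2·(-6,11) = (-3.0000,5.5000)
o1: d²=485 > ρ²=59 → inactive
o2: d²=185 > ρ²=59 → inactive
o3: d²=32 ≤ ρ²=59; F_rep = 14·(4,-4)/32² = (0.0547,-0.0547)
o4: d²=346 > ρ²=59 → inactive
F = F_att + ΣF_rep = (-2.9453,5.4453)
p' = p + 1/10·F = (7.7055,-10.4555)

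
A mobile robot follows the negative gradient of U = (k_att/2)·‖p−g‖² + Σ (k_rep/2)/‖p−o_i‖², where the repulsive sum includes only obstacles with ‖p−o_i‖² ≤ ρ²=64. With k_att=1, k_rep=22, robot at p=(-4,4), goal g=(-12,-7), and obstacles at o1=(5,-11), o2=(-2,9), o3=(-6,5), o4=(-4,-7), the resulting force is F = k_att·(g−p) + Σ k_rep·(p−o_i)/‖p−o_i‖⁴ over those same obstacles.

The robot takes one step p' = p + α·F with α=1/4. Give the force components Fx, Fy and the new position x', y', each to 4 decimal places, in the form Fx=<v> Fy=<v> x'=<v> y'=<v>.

F_att = 1·(g−p) = 1·(-8,-11) = (-8.0000,-11.0000)
o1: d²=306 > ρ²=64 → inactive
o2: d²=29 ≤ ρ²=64; F_rep = 22·(-2,-5)/29² = (-0.0523,-0.1308)
o3: d²=5 ≤ ρ²=64; F_rep = 22·(2,-1)/5² = (1.7600,-0.8800)
o4: d²=121 > ρ²=64 → inactive
F = F_att + ΣF_rep = (-6.2923,-12.0108)
p' = p + 1/4·F = (-5.5731,0.9973)

Fx=-6.2923 Fy=-12.0108 x'=-5.5731 y'=0.9973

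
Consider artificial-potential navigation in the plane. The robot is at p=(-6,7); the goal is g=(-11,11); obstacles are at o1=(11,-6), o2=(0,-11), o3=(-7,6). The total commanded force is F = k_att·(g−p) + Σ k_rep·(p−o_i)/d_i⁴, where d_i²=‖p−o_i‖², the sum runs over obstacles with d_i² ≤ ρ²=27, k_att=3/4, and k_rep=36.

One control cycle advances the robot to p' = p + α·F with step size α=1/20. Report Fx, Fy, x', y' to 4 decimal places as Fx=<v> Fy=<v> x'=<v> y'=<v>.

F_att = 3/4·(g−p) = 3/4·(-5,4) = (-3.7500,3.0000)
o1: d²=458 > ρ²=27 → inactive
o2: d²=360 > ρ²=27 → inactive
o3: d²=2 ≤ ρ²=27; F_rep = 36·(1,1)/2² = (9.0000,9.0000)
F = F_att + ΣF_rep = (5.2500,12.0000)
p' = p + 1/20·F = (-5.7375,7.6000)

Fx=5.2500 Fy=12.0000 x'=-5.7375 y'=7.6000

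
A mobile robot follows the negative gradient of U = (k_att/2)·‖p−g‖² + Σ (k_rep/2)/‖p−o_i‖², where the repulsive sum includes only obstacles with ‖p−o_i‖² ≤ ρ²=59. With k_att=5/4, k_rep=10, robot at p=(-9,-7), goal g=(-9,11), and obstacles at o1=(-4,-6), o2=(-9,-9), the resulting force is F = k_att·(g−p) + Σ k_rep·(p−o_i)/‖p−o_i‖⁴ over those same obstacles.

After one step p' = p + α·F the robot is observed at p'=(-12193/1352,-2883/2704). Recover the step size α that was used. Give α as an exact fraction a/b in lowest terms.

α = 1/4

F_att = 5/4·(g−p) = 5/4·(0,18) = (0.0000,22.5000)
o1: d²=26 ≤ ρ²=59; F_rep = 10·(-5,-1)/26² = (-0.0740,-0.0148)
o2: d²=4 ≤ ρ²=59; F_rep = 10·(0,2)/4² = (0.0000,1.2500)
F = F_att + ΣF_rep = (-0.0740,23.7352)
Δp = p'−p = (-0.0185,5.9338); α = Δx/Fx = (-25/1352) / (-25/338) = 1/4
check: Δy/Fy = (16045/2704) / (16045/676) = 1/4 ✓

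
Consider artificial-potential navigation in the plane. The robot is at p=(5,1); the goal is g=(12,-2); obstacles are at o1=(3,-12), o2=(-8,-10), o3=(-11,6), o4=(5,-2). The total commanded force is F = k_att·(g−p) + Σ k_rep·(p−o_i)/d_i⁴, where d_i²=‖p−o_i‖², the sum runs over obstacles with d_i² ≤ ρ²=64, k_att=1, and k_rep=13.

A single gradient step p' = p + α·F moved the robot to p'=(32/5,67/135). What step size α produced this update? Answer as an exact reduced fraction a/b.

F_att = 1·(g−p) = 1·(7,-3) = (7.0000,-3.0000)
o1: d²=173 > ρ²=64 → inactive
o2: d²=290 > ρ²=64 → inactive
o3: d²=281 > ρ²=64 → inactive
o4: d²=9 ≤ ρ²=64; F_rep = 13·(0,3)/9² = (0.0000,0.4815)
F = F_att + ΣF_rep = (7.0000,-2.5185)
Δp = p'−p = (1.4000,-0.5037); α = Δx/Fx = (7/5) / (7) = 1/5
check: Δy/Fy = (-68/135) / (-68/27) = 1/5 ✓

α = 1/5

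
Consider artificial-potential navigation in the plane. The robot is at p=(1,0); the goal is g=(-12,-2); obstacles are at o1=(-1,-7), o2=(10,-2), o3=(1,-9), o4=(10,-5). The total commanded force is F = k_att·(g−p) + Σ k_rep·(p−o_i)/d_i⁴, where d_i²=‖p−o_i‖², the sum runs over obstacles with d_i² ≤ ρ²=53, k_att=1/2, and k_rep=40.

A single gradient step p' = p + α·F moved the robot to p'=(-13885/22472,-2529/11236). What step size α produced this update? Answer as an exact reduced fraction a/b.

α = 1/4

F_att = 1/2·(g−p) = 1/2·(-13,-2) = (-6.5000,-1.0000)
o1: d²=53 ≤ ρ²=53; F_rep = 40·(2,7)/53² = (0.0285,0.0997)
o2: d²=85 > ρ²=53 → inactive
o3: d²=81 > ρ²=53 → inactive
o4: d²=106 > ρ²=53 → inactive
F = F_att + ΣF_rep = (-6.4715,-0.9003)
Δp = p'−p = (-1.6179,-0.2251); α = Δx/Fx = (-36357/22472) / (-36357/5618) = 1/4
check: Δy/Fy = (-2529/11236) / (-2529/2809) = 1/4 ✓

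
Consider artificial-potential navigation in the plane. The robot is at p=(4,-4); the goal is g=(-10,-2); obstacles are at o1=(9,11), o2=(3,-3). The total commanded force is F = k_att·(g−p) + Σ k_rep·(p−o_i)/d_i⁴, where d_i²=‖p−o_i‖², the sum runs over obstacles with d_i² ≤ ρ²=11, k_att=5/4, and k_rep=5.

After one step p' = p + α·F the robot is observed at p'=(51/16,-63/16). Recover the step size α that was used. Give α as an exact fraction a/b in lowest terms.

F_att = 5/4·(g−p) = 5/4·(-14,2) = (-17.5000,2.5000)
o1: d²=250 > ρ²=11 → inactive
o2: d²=2 ≤ ρ²=11; F_rep = 5·(1,-1)/2² = (1.2500,-1.2500)
F = F_att + ΣF_rep = (-16.2500,1.2500)
Δp = p'−p = (-0.8125,0.0625); α = Δx/Fx = (-13/16) / (-65/4) = 1/20
check: Δy/Fy = (1/16) / (5/4) = 1/20 ✓

α = 1/20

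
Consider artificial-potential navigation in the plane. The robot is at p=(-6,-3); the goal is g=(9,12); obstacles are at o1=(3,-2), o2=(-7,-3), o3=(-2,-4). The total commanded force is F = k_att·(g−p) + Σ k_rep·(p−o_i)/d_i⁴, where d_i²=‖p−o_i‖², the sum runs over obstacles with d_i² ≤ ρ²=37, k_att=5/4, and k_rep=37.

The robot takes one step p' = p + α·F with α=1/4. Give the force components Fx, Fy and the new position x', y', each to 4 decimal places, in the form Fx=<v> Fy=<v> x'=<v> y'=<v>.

F_att = 5/4·(g−p) = 5/4·(15,15) = (18.7500,18.7500)
o1: d²=82 > ρ²=37 → inactive
o2: d²=1 ≤ ρ²=37; F_rep = 37·(1,0)/1² = (37.0000,0.0000)
o3: d²=17 ≤ ρ²=37; F_rep = 37·(-4,1)/17² = (-0.5121,0.1280)
F = F_att + ΣF_rep = (55.2379,18.8780)
p' = p + 1/4·F = (7.8095,1.7195)

Fx=55.2379 Fy=18.8780 x'=7.8095 y'=1.7195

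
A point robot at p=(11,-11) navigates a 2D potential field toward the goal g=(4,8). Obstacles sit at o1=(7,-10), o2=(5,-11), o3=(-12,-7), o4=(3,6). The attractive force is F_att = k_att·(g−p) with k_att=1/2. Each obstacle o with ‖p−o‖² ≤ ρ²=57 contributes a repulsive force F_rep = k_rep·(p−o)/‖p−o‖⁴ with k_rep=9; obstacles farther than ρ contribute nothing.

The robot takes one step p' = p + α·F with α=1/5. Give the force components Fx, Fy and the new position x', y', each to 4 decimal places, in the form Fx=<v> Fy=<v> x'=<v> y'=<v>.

Fx=-3.3338 Fy=9.4689 x'=10.3332 y'=-9.1062

F_att = 1/2·(g−p) = 1/2·(-7,19) = (-3.5000,9.5000)
o1: d²=17 ≤ ρ²=57; F_rep = 9·(4,-1)/17² = (0.1246,-0.0311)
o2: d²=36 ≤ ρ²=57; F_rep = 9·(6,0)/36² = (0.0417,0.0000)
o3: d²=545 > ρ²=57 → inactive
o4: d²=353 > ρ²=57 → inactive
F = F_att + ΣF_rep = (-3.3338,9.4689)
p' = p + 1/5·F = (10.3332,-9.1062)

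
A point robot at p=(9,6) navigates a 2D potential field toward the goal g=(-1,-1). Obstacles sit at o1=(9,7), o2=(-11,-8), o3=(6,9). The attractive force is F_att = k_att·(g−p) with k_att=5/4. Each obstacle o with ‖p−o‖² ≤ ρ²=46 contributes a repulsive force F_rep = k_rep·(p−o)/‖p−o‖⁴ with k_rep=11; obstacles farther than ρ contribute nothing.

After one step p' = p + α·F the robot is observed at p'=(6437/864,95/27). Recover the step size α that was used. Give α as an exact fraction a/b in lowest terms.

F_att = 5/4·(g−p) = 5/4·(-10,-7) = (-12.5000,-8.7500)
o1: d²=1 ≤ ρ²=46; F_rep = 11·(0,-1)/1² = (0.0000,-11.0000)
o2: d²=596 > ρ²=46 → inactive
o3: d²=18 ≤ ρ²=46; F_rep = 11·(3,-3)/18² = (0.1019,-0.1019)
F = F_att + ΣF_rep = (-12.3981,-19.8519)
Δp = p'−p = (-1.5498,-2.4815); α = Δx/Fx = (-1339/864) / (-1339/108) = 1/8
check: Δy/Fy = (-67/27) / (-536/27) = 1/8 ✓

α = 1/8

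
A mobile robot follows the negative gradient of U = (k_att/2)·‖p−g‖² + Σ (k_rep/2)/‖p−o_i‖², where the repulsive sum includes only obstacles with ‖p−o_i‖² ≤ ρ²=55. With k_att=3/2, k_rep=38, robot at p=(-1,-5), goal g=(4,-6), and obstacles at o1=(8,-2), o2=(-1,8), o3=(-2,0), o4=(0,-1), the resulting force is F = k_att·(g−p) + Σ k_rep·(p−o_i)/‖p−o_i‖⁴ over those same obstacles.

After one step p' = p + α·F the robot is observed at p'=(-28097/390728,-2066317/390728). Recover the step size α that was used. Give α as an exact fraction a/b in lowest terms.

α = 1/8

F_att = 3/2·(g−p) = 3/2·(5,-1) = (7.5000,-1.5000)
o1: d²=90 > ρ²=55 → inactive
o2: d²=169 > ρ²=55 → inactive
o3: d²=26 ≤ ρ²=55; F_rep = 38·(1,-5)/26² = (0.0562,-0.2811)
o4: d²=17 ≤ ρ²=55; F_rep = 38·(-1,-4)/17² = (-0.1315,-0.5260)
F = F_att + ΣF_rep = (7.4247,-2.3070)
Δp = p'−p = (0.9281,-0.2884); α = Δx/Fx = (362631/390728) / (362631/48841) = 1/8
check: Δy/Fy = (-112677/390728) / (-112677/48841) = 1/8 ✓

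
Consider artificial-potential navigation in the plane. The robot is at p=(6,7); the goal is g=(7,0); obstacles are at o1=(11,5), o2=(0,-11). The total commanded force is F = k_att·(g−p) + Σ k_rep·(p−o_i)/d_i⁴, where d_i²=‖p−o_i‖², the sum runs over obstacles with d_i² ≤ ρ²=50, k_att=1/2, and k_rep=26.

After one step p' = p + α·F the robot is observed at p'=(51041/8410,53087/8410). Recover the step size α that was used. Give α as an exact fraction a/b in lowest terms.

F_att = 1/2·(g−p) = 1/2·(1,-7) = (0.5000,-3.5000)
o1: d²=29 ≤ ρ²=50; F_rep = 26·(-5,2)/29² = (-0.1546,0.0618)
o2: d²=360 > ρ²=50 → inactive
F = F_att + ΣF_rep = (0.3454,-3.4382)
Δp = p'−p = (0.0691,-0.6876); α = Δx/Fx = (581/8410) / (581/1682) = 1/5
check: Δy/Fy = (-5783/8410) / (-5783/1682) = 1/5 ✓

α = 1/5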